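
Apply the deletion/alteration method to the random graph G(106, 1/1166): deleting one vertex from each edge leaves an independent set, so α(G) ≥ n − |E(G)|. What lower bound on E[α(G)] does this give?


E[|E(G)|] = C(106, 2)·p = 5565 · (1/1166) = 105/22.
E[α(G)] ≥ n − E[|E(G)|] = 106 − 105/22 = 2227/22.
Numerically: ≈ 101.227273.
(This is only a lower bound; the true E[α(G)] may be larger.)

E[α(G)] ≥ 2227/22 ≈ 101.227273.


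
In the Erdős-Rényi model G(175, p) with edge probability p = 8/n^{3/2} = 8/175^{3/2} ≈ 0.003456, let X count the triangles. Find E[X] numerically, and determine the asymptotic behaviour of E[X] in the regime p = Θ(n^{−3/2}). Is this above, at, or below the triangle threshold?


Number of potential triangles: C(175, 3) = 877975.
Each occurs with probability p³ ≈ (0.003456)³ ≈ 4.126661e-08.
By linearity: E[X] = C(175, 3)·p³ ≈ 877975 · 4.126661e-08 ≈ 0.0362.
Since α = 3/2 > 1, p = c/n^{3/2} = o(1/n) is below the triangle threshold p ~ 1/n. Asymptotically E[X] ~ (c³/6)·n^{3(1−α)} = (8³/6)·n^{-1.5} → 0, so by Markov's inequality G has no triangles w.h.p.

E[X] ≈ 0.0362; in regime p = Θ(1/n^{3/2}) E[X] tends to 0 (below the triangle threshold p ~ 1/n).


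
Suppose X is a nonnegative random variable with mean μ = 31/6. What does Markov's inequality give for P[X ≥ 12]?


μ = E[X] = 31/6, a = 12.
Markov: P[X ≥ 12] ≤ μ/a = (31/6)/12 = 31/72.
Numerically: ≈ 0.43056.
(Since a = 12 > μ = 5.16667, the bound 31/72 is < 1 and informative.)

P[X ≥ 12] ≤ 31/72 ≈ 0.43056.


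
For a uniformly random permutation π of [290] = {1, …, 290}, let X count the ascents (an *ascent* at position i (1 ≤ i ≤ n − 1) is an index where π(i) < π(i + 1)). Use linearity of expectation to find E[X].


Write X = Σ X_I over i = 1, …, 289, with X_I the indicator of one ascent.
There are 289 indicators.
For each fixed i, the pair (π(i), π(i+1)) is a uniformly random ordered pair of distinct values from {1, …, 290}; by symmetry P[π(i) < π(i+1)] = 1/2.
By linearity: E[X] = 289 · (1/2) = (290 − 1) · (1/2) = 289/2 ≈ 144.5000.

E[X] = 289/2 = 144.5000.


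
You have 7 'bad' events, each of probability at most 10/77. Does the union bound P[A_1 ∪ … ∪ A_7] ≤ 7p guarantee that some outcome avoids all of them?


Union bound: P[∪_{i=1}^{7} A_i] ≤ Σ_i P[A_i] ≤ 7·p = 7·(10/77) = 10/11.
Numerically: 10/11 ≈ 0.9091.
Is 10/11 < 1? YES.
Since P[∪ A_i] ≤ 10/11 < 1, the complement has P[∩ A_i^c] ≥ 1 − 10/11 = 1/11 > 0, so some outcome avoids every A_i.

7·p = 10/11 ≈ 0.9091; existence CERTIFIED by the union bound.


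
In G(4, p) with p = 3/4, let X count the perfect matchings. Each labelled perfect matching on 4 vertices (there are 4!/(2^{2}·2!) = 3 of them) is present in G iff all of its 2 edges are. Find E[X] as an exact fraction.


K_4 has 4!/(2^{2}·2!) = 3 labelled perfect matchings.
For each such perfect matching H, let X_H = 1 if all 2 edges of H are present in G. Then P[X_H = 1] = p^{2} = (3/4)^{2} = 9/16.
By linearity of expectation: E[X] = Σ_H E[X_H] = 3 · p^{2} = 3 · 9/16 = 27/16.
Numerically: E[X] ≈ 1.6875.

E[X] = 3 · (3/4)^{2} = 27/16 ≈ 1.6875.


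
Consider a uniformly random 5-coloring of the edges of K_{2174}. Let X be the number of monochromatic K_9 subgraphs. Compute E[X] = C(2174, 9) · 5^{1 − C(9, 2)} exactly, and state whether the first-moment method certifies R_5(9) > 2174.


E[X] = C(2174, 9) · 5^{1 − 36} = 2940165687188920530702934 · 5^{−35} = 2940165687188920530702934/2910383045673370361328125.
As a reduced fraction: E[X] = 2940165687188920530702934/2910383045673370361328125 ≈ 1.0102332.
Is E[X] < 1? NO.
Since E[X] ≥ 1, the first-moment bound is inconclusive at n = 2174; it does NOT by itself certify R_5(9) > 2174.

E[X] = 2940165687188920530702934/2910383045673370361328125 ≈ 1.0102332; E[X] ≥ 1; first-moment method inconclusive here.


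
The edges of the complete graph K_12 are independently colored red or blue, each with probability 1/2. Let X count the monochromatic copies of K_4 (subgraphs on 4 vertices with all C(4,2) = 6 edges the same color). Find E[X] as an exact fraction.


Let X = Σ_S X_S over the C(12, 4) = 495 subsets S of size 4, where X_S = 1 if the K_4 on S is monochromatic.
For a fixed S, the K_4 on S has C(4, 2) = 6 edges. P[all 6 edges red] = (1/2)^6, and likewise for blue, so P[monochromatic] = 2·(1/2)^6 = 2^{1 − 6} = 1/32.
Summing: E[X] = C(12, 4) · 2^{1 − 6} = 495 · 1/32 = 495/32.
Numerically: E[X] ≈ 15.469.

E[X] = C(12,4)·2^(1−C(4,2)) = 495/32 ≈ 15.469.


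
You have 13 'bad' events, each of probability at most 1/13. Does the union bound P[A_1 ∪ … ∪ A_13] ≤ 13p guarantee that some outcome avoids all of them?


Union bound: P[∪_{i=1}^{13} A_i] ≤ Σ_i P[A_i] ≤ 13·p = 13·(1/13) = 1.
Numerically: 1 ≈ 1.0000.
Is 1 < 1? NO.
Since the bound 1 is ≥ 1, the union bound is uninformative here; it does NOT by itself certify existence.

13·p = 1 ≈ 1.0000; existence NOT certified by the union bound.


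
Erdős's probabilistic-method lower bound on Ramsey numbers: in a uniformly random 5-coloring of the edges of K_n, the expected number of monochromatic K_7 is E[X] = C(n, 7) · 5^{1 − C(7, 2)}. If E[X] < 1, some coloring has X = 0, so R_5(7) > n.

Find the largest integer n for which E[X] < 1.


We need C(n, 7) · 5^{1 − 21} < 1, i.e. C(n, 7) < 5^{21 − 1} = 95367431640625.
Check values of n near the boundary:
  n = 333: C(333, 7) = 84549532139028; 84549532139028 < 95367431640625? YES
  n = 334: C(334, 7) = 86359460961576; 86359460961576 < 95367431640625? YES
  n = 335: C(335, 7) = 88202498238195; 88202498238195 < 95367431640625? YES
  n = 336: C(336, 7) = 90079147136880; 90079147136880 < 95367431640625? YES
  n = 337: C(337, 7) = 91989916924632; 91989916924632 < 95367431640625? YES
  n = 338: C(338, 7) = 93935323022736; 93935323022736 < 95367431640625? YES
  n = 339: C(339, 7) = 95915887062372; 95915887062372 < 95367431640625? NO
The largest n with C(n, 7) < 95367431640625 is n = 338 (where E[X] = 93935323022736/95367431640625 ≈ 0.984983). Hence R_5(7) > 338, i.e. R_5(7) ≥ 339.

Largest n = 338; hence R_5(7) > 338.


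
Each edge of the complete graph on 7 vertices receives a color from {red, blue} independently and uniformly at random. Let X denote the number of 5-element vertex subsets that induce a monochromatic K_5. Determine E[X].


Let X = Σ_S X_S over the C(7, 5) = 21 subsets S of size 5, where X_S = 1 if the K_5 on S is monochromatic.
For a fixed S, the K_5 on S has C(5, 2) = 10 edges. P[all 10 edges red] = (1/2)^10, and likewise for blue, so P[monochromatic] = 2·(1/2)^10 = 2^{1 − 10} = 1/512.
Summing: E[X] = C(7, 5) · 2^{1 − 10} = 21 · 1/512 = 21/512.
Numerically: E[X] ≈ 0.041016.

E[X] = C(7,5)·2^(1−C(5,2)) = 21/512 ≈ 0.041016.


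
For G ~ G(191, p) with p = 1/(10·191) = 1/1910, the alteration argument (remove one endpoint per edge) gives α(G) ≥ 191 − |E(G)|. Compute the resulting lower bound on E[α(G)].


E[|E(G)|] = C(191, 2)·p = 18145 · (1/1910) = 19/2.
E[α(G)] ≥ n − E[|E(G)|] = 191 − 19/2 = 363/2.
Numerically: ≈ 181.500000.
(This is only a lower bound; the true E[α(G)] may be larger.)

E[α(G)] ≥ 363/2 ≈ 181.500000.


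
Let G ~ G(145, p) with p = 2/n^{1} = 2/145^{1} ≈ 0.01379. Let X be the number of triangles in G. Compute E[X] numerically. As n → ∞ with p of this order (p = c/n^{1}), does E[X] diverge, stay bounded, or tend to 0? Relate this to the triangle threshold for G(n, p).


Number of potential triangles: C(145, 3) = 497640.
Each occurs with probability p³ ≈ (0.01379)³ ≈ 2.624134e-06.
By linearity: E[X] = C(145, 3)·p³ ≈ 497640 · 2.624134e-06 ≈ 1.3059.
Here α = 1, so p = 2/n is exactly at the triangle threshold p ~ 1/n. Asymptotically E[X] → c³/6 = 2³/6 = 4/3 ≈ 1.3333, a bounded constant. In this regime the triangle count is asymptotically Poisson(c³/6).

E[X] ≈ 1.3059; in regime p = Θ(1/n^{1}) E[X] stays bounded (at the triangle threshold p ~ 1/n).


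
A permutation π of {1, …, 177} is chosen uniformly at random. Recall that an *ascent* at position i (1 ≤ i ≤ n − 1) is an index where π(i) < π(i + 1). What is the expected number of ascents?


Write X = Σ X_I over i = 1, …, 176, with X_I the indicator of one ascent.
There are 176 indicators.
For each fixed i, the pair (π(i), π(i+1)) is a uniformly random ordered pair of distinct values from {1, …, 177}; by symmetry P[π(i) < π(i+1)] = 1/2.
By linearity: E[X] = 176 · (1/2) = (177 − 1) · (1/2) = 88 ≈ 88.0000.

E[X] = 88 = 88.0000.


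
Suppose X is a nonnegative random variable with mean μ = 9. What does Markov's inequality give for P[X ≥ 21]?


μ = E[X] = 9, a = 21.
Markov: P[X ≥ 21] ≤ μ/a = (9)/21 = 3/7.
Numerically: ≈ 0.42857.
(Since a = 21 > μ = 9.00000, the bound 3/7 is < 1 and informative.)

P[X ≥ 21] ≤ 3/7 ≈ 0.42857.


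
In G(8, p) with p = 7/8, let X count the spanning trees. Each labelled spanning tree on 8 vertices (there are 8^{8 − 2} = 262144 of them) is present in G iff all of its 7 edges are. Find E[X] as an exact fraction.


K_8 has 8^{8 − 2} = 262144 labelled spanning trees.
For each such spanning tree H, let X_H = 1 if all 7 edges of H are present in G. Then P[X_H = 1] = p^{7} = (7/8)^{7} = 823543/2097152.
Summing the indicators: E[X] = Σ_H E[X_H] = 262144 · p^{7} = 262144 · 823543/2097152 = 823543/8.
Numerically: E[X] ≈ 1.0294e+05.

E[X] = 262144 · (7/8)^{7} = 823543/8 ≈ 1.0294e+05.


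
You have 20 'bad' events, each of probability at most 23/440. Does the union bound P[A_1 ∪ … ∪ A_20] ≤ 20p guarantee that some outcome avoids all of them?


Union bound: P[∪_{i=1}^{20} A_i] ≤ Σ_i P[A_i] ≤ 20·p = 20·(23/440) = 23/22.
Numerically: 23/22 ≈ 1.0454545.
Is 23/22 < 1? NO.
Since the bound 23/22 is ≥ 1, the union bound is uninformative here; it does NOT by itself certify existence.

20·p = 23/22 ≈ 1.0454545; existence NOT certified by the union bound.


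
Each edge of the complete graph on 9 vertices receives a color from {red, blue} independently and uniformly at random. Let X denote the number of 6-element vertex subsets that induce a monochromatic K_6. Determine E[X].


Let X = Σ_S X_S over the C(9, 6) = 84 subsets S of size 6, where X_S = 1 if the K_6 on S is monochromatic.
For a fixed S, the K_6 on S has C(6, 2) = 15 edges. P[all 15 edges red] = (1/2)^15, and likewise for blue, so P[monochromatic] = 2·(1/2)^15 = 2^{1 − 15} = 1/16384.
By linearity of expectation: E[X] = C(9, 6) · 2^{1 − 15} = 84 · 1/16384 = 21/4096.
Numerically: E[X] ≈ 0.005127.

E[X] = C(9,6)·2^(1−C(6,2)) = 21/4096 ≈ 0.005127.


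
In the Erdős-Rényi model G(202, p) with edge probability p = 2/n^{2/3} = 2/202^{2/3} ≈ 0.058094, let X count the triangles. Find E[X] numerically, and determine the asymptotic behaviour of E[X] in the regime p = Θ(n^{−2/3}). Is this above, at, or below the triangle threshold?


Number of potential triangles: C(202, 3) = 1353400.
Each occurs with probability p³ ≈ (0.058094)³ ≈ 1.9605921e-04.
By linearity: E[X] = C(202, 3)·p³ ≈ 1353400 · 1.9605921e-04 ≈ 265.34653.
Since α = 2/3 < 1, p = c/n^{2/3} ≫ 1/n is above the triangle threshold p ~ 1/n. Asymptotically E[X] ~ (c³/6)·n^{3(1−α)} = (2³/6)·n^{1} → ∞; triangles are abundant w.h.p.

E[X] ≈ 265.34653; in regime p = Θ(1/n^{2/3}) E[X] diverges (above the triangle threshold p ~ 1/n).


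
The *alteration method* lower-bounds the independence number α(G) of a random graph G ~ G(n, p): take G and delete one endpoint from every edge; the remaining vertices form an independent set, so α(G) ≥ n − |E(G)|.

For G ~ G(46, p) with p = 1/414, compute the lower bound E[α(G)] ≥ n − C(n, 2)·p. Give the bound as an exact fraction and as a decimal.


E[|E(G)|] = C(46, 2)·p = 1035 · (1/414) = 5/2.
E[α(G)] ≥ n − E[|E(G)|] = 46 − 5/2 = 87/2.
Numerically: ≈ 43.50000.
(This is only a lower bound; the true E[α(G)] may be larger.)

E[α(G)] ≥ 87/2 ≈ 43.50000.


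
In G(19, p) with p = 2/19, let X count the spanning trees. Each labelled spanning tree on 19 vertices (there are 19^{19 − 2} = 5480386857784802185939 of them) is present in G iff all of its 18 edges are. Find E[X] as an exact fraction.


K_19 has 19^{19 − 2} = 5480386857784802185939 labelled spanning trees.
For each such spanning tree H, let X_H = 1 if all 18 edges of H are present in G. Then P[X_H = 1] = p^{18} = (2/19)^{18} = 262144/104127350297911241532841.
By linearity: E[X] = Σ_H E[X_H] = 5480386857784802185939 · p^{18} = 5480386857784802185939 · 262144/104127350297911241532841 = 262144/19.
Numerically: E[X] ≈ 1.38e+04.

E[X] = 5480386857784802185939 · (2/19)^{18} = 262144/19 ≈ 1.38e+04.


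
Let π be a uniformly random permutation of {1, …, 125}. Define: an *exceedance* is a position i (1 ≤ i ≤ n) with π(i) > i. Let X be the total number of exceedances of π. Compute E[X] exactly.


Write X = Σ_{i=1}^{125} X_i, where X_i = 1_{π(i) > i}.
For each fixed i, π(i) is uniform over {1, …, 125} (marginal of a uniform permutation), so P[π(i) > i] = (n − i)/n. Summing: Σ_{i=1}^{125} (n − i)/n = (0 + 1 + … + 124)/125 = 125(125 − 1)/(2·125) = (125 − 1)/2.
Hence E[X] = Σ_{i=1}^{125} (125 − i)/125 = 62 ≈ 62.0000.

E[X] = 62 = 62.0000.


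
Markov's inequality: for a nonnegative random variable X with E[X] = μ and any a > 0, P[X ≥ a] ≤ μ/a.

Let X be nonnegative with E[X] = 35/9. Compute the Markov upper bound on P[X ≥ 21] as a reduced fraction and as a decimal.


μ = E[X] = 35/9, a = 21.
Markov: P[X ≥ 21] ≤ μ/a = (35/9)/21 = 5/27.
Numerically: ≈ 0.1852.
(Since a = 21 > μ = 3.8889, the bound 5/27 is < 1 and informative.)

P[X ≥ 21] ≤ 5/27 ≈ 0.1852.


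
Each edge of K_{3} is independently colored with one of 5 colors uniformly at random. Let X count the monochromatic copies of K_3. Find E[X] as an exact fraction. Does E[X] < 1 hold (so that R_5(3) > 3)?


E[X] = C(3, 3) · 5^{1 − 3} = 1 · 5^{−2} = 1/25.
As a reduced fraction: E[X] = 1/25 ≈ 0.0400000.
Is E[X] < 1? YES.
Since E[X] < 1, there exists a 5-coloring of K_{3} with no monochromatic K_3; hence R_5(3) > 3.

E[X] = 1/25 ≈ 0.0400000; E[X] < 1, so R_5(3) > 3.


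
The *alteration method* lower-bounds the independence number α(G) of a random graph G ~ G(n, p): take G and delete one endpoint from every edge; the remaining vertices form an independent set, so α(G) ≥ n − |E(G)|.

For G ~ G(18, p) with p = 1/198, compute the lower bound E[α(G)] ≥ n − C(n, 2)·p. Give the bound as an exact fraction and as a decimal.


E[|E(G)|] = C(18, 2)·p = 153 · (1/198) = 17/22.
E[α(G)] ≥ n − E[|E(G)|] = 18 − 17/22 = 379/22.
Numerically: ≈ 17.227273.
(This is only a lower bound; the true E[α(G)] may be larger.)

E[α(G)] ≥ 379/22 ≈ 17.227273.


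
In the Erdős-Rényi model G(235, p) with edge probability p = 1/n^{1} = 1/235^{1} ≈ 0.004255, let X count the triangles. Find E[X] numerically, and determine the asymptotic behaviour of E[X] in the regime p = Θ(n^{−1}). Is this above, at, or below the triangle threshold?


Number of potential triangles: C(235, 3) = 2135445.
Each occurs with probability p³ ≈ (0.004255)³ ≈ 7.705422e-08.
By linearity: E[X] = C(235, 3)·p³ ≈ 2135445 · 7.705422e-08 ≈ 0.1645.
Here α = 1, so p = 1/n is exactly at the triangle threshold p ~ 1/n. Asymptotically E[X] → c³/6 = 1³/6 = 1/6 ≈ 0.1667, a bounded constant. In this regime the triangle count is asymptotically Poisson(c³/6).

E[X] ≈ 0.1645; in regime p = Θ(1/n^{1}) E[X] stays bounded (at the triangle threshold p ~ 1/n).


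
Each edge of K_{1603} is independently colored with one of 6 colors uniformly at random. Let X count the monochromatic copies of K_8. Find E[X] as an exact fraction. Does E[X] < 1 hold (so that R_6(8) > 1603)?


E[X] = C(1603, 8) · 6^{1 − 28} = 1062551202482611197720 · 6^{−27} = 1062551202482611197720/1023490369077469249536.
As a reduced fraction: E[X] = 14757655590036266635/14215144014964850688 ≈ 1.038164.
Is E[X] < 1? NO.
Since E[X] ≥ 1, the first-moment bound is inconclusive at n = 1603; it does NOT by itself certify R_6(8) > 1603.

E[X] = 14757655590036266635/14215144014964850688 ≈ 1.038164; E[X] ≥ 1; first-moment method inconclusive here.


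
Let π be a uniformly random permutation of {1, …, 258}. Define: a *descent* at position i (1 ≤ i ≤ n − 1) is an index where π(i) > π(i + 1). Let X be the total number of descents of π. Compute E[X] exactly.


Write X = Σ X_I over i = 1, …, 257, with X_I the indicator of one descent.
There are 257 indicators.
For each fixed i, the pair (π(i), π(i+1)) is a uniformly random ordered pair of distinct values from {1, …, 258}; by symmetry P[π(i) > π(i+1)] = 1/2.
By linearity: E[X] = 257 · (1/2) = (258 − 1) · (1/2) = 257/2 ≈ 128.5000.

E[X] = 257/2 = 128.5000.


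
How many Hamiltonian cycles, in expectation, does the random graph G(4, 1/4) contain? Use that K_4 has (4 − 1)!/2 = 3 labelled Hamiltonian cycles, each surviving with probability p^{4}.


K_4 has (4 − 1)!/2 = 3 labelled Hamiltonian cycles.
For each such Hamiltonian cycle H, let X_H = 1 if all 4 edges of H are present in G. Then P[X_H = 1] = p^{4} = (1/4)^{4} = 1/256.
By linearity of expectation: E[X] = Σ_H E[X_H] = 3 · p^{4} = 3 · 1/256 = 3/256.
Numerically: E[X] ≈ 0.0117.

E[X] = 3 · (1/4)^{4} = 3/256 ≈ 0.0117.


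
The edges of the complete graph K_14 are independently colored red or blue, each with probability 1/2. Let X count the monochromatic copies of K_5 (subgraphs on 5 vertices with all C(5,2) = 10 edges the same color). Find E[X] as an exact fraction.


Let X = Σ_S X_S over the C(14, 5) = 2002 subsets S of size 5, where X_S = 1 if the K_5 on S is monochromatic.
For a fixed S, the K_5 on S has C(5, 2) = 10 edges. P[all 10 edges red] = (1/2)^10, and likewise for blue, so P[monochromatic] = 2·(1/2)^10 = 2^{1 − 10} = 1/512.
By linearity: E[X] = C(14, 5) · 2^{1 − 10} = 2002 · 1/512 = 1001/256.
Numerically: E[X] ≈ 3.910.

E[X] = C(14,5)·2^(1−C(5,2)) = 1001/256 ≈ 3.910.


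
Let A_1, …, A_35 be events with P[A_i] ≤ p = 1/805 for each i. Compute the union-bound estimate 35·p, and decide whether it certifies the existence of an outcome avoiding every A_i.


Union bound: P[∪_{i=1}^{35} A_i] ≤ Σ_i P[A_i] ≤ 35·p = 35·(1/805) = 1/23.
Numerically: 1/23 ≈ 0.04348.
Is 1/23 < 1? YES.
Since P[∪ A_i] ≤ 1/23 < 1, the complement has P[∩ A_i^c] ≥ 1 − 1/23 = 22/23 > 0, so some outcome avoids every A_i.

35·p = 1/23 ≈ 0.04348; existence CERTIFIED by the union bound.


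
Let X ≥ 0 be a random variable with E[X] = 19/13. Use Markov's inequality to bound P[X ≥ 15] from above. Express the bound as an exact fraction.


μ = E[X] = 19/13, a = 15.
Markov: P[X ≥ 15] ≤ μ/a = (19/13)/15 = 19/195.
Numerically: ≈ 0.0974.
(Since a = 15 > μ = 1.4615, the bound 19/195 is < 1 and informative.)

P[X ≥ 15] ≤ 19/195 ≈ 0.0974.


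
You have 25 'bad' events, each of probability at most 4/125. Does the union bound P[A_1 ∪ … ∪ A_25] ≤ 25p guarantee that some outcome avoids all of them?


Union bound: P[∪_{i=1}^{25} A_i] ≤ Σ_i P[A_i] ≤ 25·p = 25·(4/125) = 4/5.
Numerically: 4/5 ≈ 0.8000000.
Is 4/5 < 1? YES.
Since P[∪ A_i] ≤ 4/5 < 1, the complement has P[∩ A_i^c] ≥ 1 − 4/5 = 1/5 > 0, so some outcome avoids every A_i.

25·p = 4/5 ≈ 0.8000000; existence CERTIFIED by the union bound.


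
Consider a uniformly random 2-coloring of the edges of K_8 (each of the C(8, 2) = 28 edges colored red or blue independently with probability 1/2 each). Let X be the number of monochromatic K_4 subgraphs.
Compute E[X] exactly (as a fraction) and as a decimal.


Let X = Σ_S X_S over the C(8, 4) = 70 subsets S of size 4, where X_S = 1 if the K_4 on S is monochromatic.
For a fixed S, the K_4 on S has C(4, 2) = 6 edges. P[all 6 edges red] = (1/2)^6, and likewise for blue, so P[monochromatic] = 2·(1/2)^6 = 2^{1 − 6} = 1/32.
Summing: E[X] = C(8, 4) · 2^{1 − 6} = 70 · 1/32 = 35/16.
Numerically: E[X] ≈ 2.187500.

E[X] = C(8,4)·2^(1−C(4,2)) = 35/16 ≈ 2.187500.


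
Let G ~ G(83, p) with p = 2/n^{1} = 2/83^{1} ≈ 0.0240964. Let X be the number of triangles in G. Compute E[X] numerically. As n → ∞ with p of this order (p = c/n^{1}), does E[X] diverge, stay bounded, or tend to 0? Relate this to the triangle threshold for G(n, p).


Number of potential triangles: C(83, 3) = 91881.
Each occurs with probability p³ ≈ (0.0240964)³ ≈ 1.39912240e-05.
By linearity: E[X] = C(83, 3)·p³ ≈ 91881 · 1.39912240e-05 ≈ 1.285528.
Here α = 1, so p = 2/n is exactly at the triangle threshold p ~ 1/n. Asymptotically E[X] → c³/6 = 2³/6 = 4/3 ≈ 1.333333, a bounded constant. In this regime the triangle count is asymptotically Poisson(c³/6).

E[X] ≈ 1.285528; in regime p = Θ(1/n^{1}) E[X] stays bounded (at the triangle threshold p ~ 1/n).


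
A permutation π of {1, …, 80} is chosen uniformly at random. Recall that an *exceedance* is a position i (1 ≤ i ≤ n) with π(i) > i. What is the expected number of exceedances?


Write X = Σ_{i=1}^{80} X_i, where X_i = 1_{π(i) > i}.
For each fixed i, π(i) is uniform over {1, …, 80} (marginal of a uniform permutation), so P[π(i) > i] = (n − i)/n. Summing: Σ_{i=1}^{80} (n − i)/n = (0 + 1 + … + 79)/80 = 80(80 − 1)/(2·80) = (80 − 1)/2.
Hence E[X] = Σ_{i=1}^{80} (80 − i)/80 = 79/2 ≈ 39.500000.

E[X] = 79/2 = 39.500000.


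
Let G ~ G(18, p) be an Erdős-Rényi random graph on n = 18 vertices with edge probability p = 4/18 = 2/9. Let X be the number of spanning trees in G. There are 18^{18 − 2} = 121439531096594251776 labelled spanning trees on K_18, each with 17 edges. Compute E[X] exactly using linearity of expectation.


K_18 has 18^{18 − 2} = 121439531096594251776 labelled spanning trees.
For each such spanning tree H, let X_H = 1 if all 17 edges of H are present in G. Then P[X_H = 1] = p^{17} = (2/9)^{17} = 131072/16677181699666569.
Summing the indicators: E[X] = Σ_H E[X_H] = 121439531096594251776 · p^{17} = 121439531096594251776 · 131072/16677181699666569 = 8589934592/9.
Numerically: E[X] ≈ 9.544e+08.

E[X] = 121439531096594251776 · (2/9)^{17} = 8589934592/9 ≈ 9.544e+08.


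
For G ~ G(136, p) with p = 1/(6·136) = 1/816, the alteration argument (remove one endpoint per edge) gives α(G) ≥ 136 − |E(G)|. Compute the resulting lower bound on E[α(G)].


E[|E(G)|] = C(136, 2)·p = 9180 · (1/816) = 45/4.
E[α(G)] ≥ n − E[|E(G)|] = 136 − 45/4 = 499/4.
Numerically: ≈ 124.7500.
(This is only a lower bound; the true E[α(G)] may be larger.)

E[α(G)] ≥ 499/4 ≈ 124.7500.


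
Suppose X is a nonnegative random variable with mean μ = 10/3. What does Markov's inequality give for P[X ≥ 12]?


μ = E[X] = 10/3, a = 12.
Markov: P[X ≥ 12] ≤ μ/a = (10/3)/12 = 5/18.
Numerically: ≈ 0.277778.
(Since a = 12 > μ = 3.333333, the bound 5/18 is < 1 and informative.)

P[X ≥ 12] ≤ 5/18 ≈ 0.277778.


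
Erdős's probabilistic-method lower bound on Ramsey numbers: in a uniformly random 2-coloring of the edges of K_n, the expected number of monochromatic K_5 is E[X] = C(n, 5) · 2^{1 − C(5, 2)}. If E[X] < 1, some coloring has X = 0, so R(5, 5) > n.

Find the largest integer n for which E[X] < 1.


We need C(n, 5) · 2^{1 − 10} < 1, i.e. C(n, 5) < 2^{10 − 1} = 512.
Check values of n near the boundary:
  n = 10: C(10, 5) = 252; 252 < 512? YES
  n = 11: C(11, 5) = 462; 462 < 512? YES
  n = 12: C(12, 5) = 792; 792 < 512? NO
The largest n with C(n, 5) < 512 is n = 11 (where E[X] = 231/256 ≈ 0.9023). Hence R(5, 5) > 11, i.e. R(5, 5) ≥ 12.

Largest n = 11; hence R(5, 5) > 11.


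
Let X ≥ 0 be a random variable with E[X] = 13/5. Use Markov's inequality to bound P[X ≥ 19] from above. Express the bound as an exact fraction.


μ = E[X] = 13/5, a = 19.
Markov: P[X ≥ 19] ≤ μ/a = (13/5)/19 = 13/95.
Numerically: ≈ 0.136842.
(Since a = 19 > μ = 2.600000, the bound 13/95 is < 1 and informative.)

P[X ≥ 19] ≤ 13/95 ≈ 0.136842.


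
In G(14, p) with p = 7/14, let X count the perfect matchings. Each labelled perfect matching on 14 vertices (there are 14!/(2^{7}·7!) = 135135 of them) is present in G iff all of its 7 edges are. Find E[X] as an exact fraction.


K_14 has 14!/(2^{7}·7!) = 135135 labelled perfect matchings.
For each such perfect matching H, let X_H = 1 if all 7 edges of H are present in G. Then P[X_H = 1] = p^{7} = (1/2)^{7} = 1/128.
By linearity: E[X] = Σ_H E[X_H] = 135135 · p^{7} = 135135 · 1/128 = 135135/128.
Numerically: E[X] ≈ 1056.

E[X] = 135135 · (1/2)^{7} = 135135/128 ≈ 1056.


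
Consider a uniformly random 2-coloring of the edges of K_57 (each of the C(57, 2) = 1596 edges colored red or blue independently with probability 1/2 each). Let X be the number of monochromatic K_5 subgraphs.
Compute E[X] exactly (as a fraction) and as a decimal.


Let X = Σ_S X_S over the C(57, 5) = 4187106 subsets S of size 5, where X_S = 1 if the K_5 on S is monochromatic.
For a fixed S, the K_5 on S has C(5, 2) = 10 edges. P[all 10 edges red] = (1/2)^10, and likewise for blue, so P[monochromatic] = 2·(1/2)^10 = 2^{1 − 10} = 1/512.
By linearity of expectation: E[X] = C(57, 5) · 2^{1 − 10} = 4187106 · 1/512 = 2093553/256.
Numerically: E[X] ≈ 8177.94141.

E[X] = C(57,5)·2^(1−C(5,2)) = 2093553/256 ≈ 8177.94141.


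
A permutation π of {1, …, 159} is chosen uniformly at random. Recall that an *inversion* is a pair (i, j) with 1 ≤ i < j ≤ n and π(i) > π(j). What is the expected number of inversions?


Write X = Σ X_I over the C(159, 2) = 12561 pairs i < j, with X_I the indicator of one inversion.
There are 12561 indicators.
For each fixed pair i < j, the values π(i) and π(j) are two distinct elements of {1, …, 159} in uniformly random order; by symmetry P[π(i) > π(j)] = 1/2.
By linearity: E[X] = 12561 · (1/2) = C(159, 2) · (1/2) = 12561/2 = 12561/2 ≈ 6280.5000.

E[X] = 12561/2 = 6280.5000.


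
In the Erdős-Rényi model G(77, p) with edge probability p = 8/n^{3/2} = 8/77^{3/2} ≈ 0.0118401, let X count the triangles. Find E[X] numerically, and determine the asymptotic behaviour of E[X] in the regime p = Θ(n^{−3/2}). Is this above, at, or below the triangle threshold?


Number of potential triangles: C(77, 3) = 73150.
Each occurs with probability p³ ≈ (0.0118401)³ ≈ 1.65982269e-06.
By linearity: E[X] = C(77, 3)·p³ ≈ 73150 · 1.65982269e-06 ≈ 0.121416.
Since α = 3/2 > 1, p = c/n^{3/2} = o(1/n) is below the triangle threshold p ~ 1/n. Asymptotically E[X] ~ (c³/6)·n^{3(1−α)} = (8³/6)·n^{-1.5} → 0, so by Markov's inequality G has no triangles w.h.p.

E[X] ≈ 0.121416; in regime p = Θ(1/n^{3/2}) E[X] tends to 0 (below the triangle threshold p ~ 1/n).


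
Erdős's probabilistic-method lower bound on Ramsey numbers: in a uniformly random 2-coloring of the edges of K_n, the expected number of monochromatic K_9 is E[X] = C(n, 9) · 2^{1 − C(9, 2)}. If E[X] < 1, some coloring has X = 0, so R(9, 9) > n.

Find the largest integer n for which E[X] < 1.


We need C(n, 9) · 2^{1 − 36} < 1, i.e. C(n, 9) < 2^{36 − 1} = 34359738368.
Check values of n near the boundary:
  n = 61: C(61, 9) = 17341763505; 17341763505 < 34359738368? YES
  n = 62: C(62, 9) = 20286591270; 20286591270 < 34359738368? YES
  n = 63: C(63, 9) = 23667689815; 23667689815 < 34359738368? YES
  n = 64: C(64, 9) = 27540584512; 27540584512 < 34359738368? YES
  n = 65: C(65, 9) = 31966749880; 31966749880 < 34359738368? YES
  n = 66: C(66, 9) = 37014131440; 37014131440 < 34359738368? NO
The largest n with C(n, 9) < 34359738368 is n = 65 (where E[X] = 3995843735/4294967296 ≈ 0.93035). Hence R(9, 9) > 65, i.e. R(9, 9) ≥ 66.

Largest n = 65; hence R(9, 9) > 65.


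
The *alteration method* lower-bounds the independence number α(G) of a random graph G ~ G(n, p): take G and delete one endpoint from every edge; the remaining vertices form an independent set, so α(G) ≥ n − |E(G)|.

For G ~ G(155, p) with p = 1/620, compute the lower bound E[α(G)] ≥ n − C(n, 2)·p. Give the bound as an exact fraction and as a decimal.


E[|E(G)|] = C(155, 2)·p = 11935 · (1/620) = 77/4.
E[α(G)] ≥ n − E[|E(G)|] = 155 − 77/4 = 543/4.
Numerically: ≈ 135.750000.
(This is only a lower bound; the true E[α(G)] may be larger.)

E[α(G)] ≥ 543/4 ≈ 135.750000.


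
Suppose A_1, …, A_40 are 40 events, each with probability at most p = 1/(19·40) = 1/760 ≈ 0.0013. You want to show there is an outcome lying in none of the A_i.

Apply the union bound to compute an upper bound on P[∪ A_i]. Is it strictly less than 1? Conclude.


Union bound: P[∪_{i=1}^{40} A_i] ≤ Σ_i P[A_i] ≤ 40·p = 40·(1/760) = 1/19.
Numerically: 1/19 ≈ 0.0526.
Is 1/19 < 1? YES.
Since P[∪ A_i] ≤ 1/19 < 1, the complement has P[∩ A_i^c] ≥ 1 − 1/19 = 18/19 > 0, so some outcome avoids every A_i.

40·p = 1/19 ≈ 0.0526; existence CERTIFIED by the union bound.


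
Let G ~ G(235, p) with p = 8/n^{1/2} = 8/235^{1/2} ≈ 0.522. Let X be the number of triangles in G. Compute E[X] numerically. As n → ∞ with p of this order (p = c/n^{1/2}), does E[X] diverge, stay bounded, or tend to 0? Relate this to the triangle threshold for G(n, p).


Number of potential triangles: C(235, 3) = 2135445.
Each occurs with probability p³ ≈ (0.522)³ ≈ 1.42124e-01.
By linearity: E[X] = C(235, 3)·p³ ≈ 2135445 · 1.42124e-01 ≈ 303498.506.
Since α = 1/2 < 1, p = c/n^{1/2} ≫ 1/n is above the triangle threshold p ~ 1/n. Asymptotically E[X] ~ (c³/6)·n^{3(1−α)} = (8³/6)·n^{1.5} → ∞; triangles are abundant w.h.p.

E[X] ≈ 303498.506; in regime p = Θ(1/n^{1/2}) E[X] diverges (above the triangle threshold p ~ 1/n).


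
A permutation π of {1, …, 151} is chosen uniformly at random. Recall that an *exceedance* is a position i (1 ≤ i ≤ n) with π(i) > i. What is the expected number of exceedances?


Write X = Σ_{i=1}^{151} X_i, where X_i = 1_{π(i) > i}.
For each fixed i, π(i) is uniform over {1, …, 151} (marginal of a uniform permutation), so P[π(i) > i] = (n − i)/n. Summing: Σ_{i=1}^{151} (n − i)/n = (0 + 1 + … + 150)/151 = 151(151 − 1)/(2·151) = (151 − 1)/2.
Hence E[X] = Σ_{i=1}^{151} (151 − i)/151 = 75 ≈ 75.0000.

E[X] = 75 = 75.0000.


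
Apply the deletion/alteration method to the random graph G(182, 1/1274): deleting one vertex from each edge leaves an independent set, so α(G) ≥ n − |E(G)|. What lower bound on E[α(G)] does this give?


E[|E(G)|] = C(182, 2)·p = 16471 · (1/1274) = 181/14.
E[α(G)] ≥ n − E[|E(G)|] = 182 − 181/14 = 2367/14.
Numerically: ≈ 169.071.
(This is only a lower bound; the true E[α(G)] may be larger.)

E[α(G)] ≥ 2367/14 ≈ 169.071.


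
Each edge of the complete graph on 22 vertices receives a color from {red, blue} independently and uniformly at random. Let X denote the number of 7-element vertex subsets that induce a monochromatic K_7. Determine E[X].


Let X = Σ_S X_S over the C(22, 7) = 170544 subsets S of size 7, where X_S = 1 if the K_7 on S is monochromatic.
For a fixed S, the K_7 on S has C(7, 2) = 21 edges. P[all 21 edges red] = (1/2)^21, and likewise for blue, so P[monochromatic] = 2·(1/2)^21 = 2^{1 − 21} = 1/1048576.
By linearity of expectation: E[X] = C(22, 7) · 2^{1 − 21} = 170544 · 1/1048576 = 10659/65536.
Numerically: E[X] ≈ 0.163.

E[X] = C(22,7)·2^(1−C(7,2)) = 10659/65536 ≈ 0.163.


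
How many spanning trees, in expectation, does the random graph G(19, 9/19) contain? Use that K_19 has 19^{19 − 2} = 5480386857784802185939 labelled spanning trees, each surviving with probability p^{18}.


K_19 has 19^{19 − 2} = 5480386857784802185939 labelled spanning trees.
For each such spanning tree H, let X_H = 1 if all 18 edges of H are present in G. Then P[X_H = 1] = p^{18} = (9/19)^{18} = 150094635296999121/104127350297911241532841.
Summing the indicators: E[X] = Σ_H E[X_H] = 5480386857784802185939 · p^{18} = 5480386857784802185939 · 150094635296999121/104127350297911241532841 = 150094635296999121/19.
Numerically: E[X] ≈ 7.8997e+15.

E[X] = 5480386857784802185939 · (9/19)^{18} = 150094635296999121/19 ≈ 7.8997e+15.


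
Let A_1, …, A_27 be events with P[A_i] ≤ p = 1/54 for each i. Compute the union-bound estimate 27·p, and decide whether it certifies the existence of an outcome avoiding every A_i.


Union bound: P[∪_{i=1}^{27} A_i] ≤ Σ_i P[A_i] ≤ 27·p = 27·(1/54) = 1/2.
Numerically: 1/2 ≈ 0.500000.
Is 1/2 < 1? YES.
Since P[∪ A_i] ≤ 1/2 < 1, the complement has P[∩ A_i^c] ≥ 1 − 1/2 = 1/2 > 0, so some outcome avoids every A_i.

27·p = 1/2 ≈ 0.500000; existence CERTIFIED by the union bound.


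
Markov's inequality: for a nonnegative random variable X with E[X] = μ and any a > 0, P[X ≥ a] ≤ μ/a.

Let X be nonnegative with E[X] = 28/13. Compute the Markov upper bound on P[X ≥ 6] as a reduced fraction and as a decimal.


μ = E[X] = 28/13, a = 6.
Markov: P[X ≥ 6] ≤ μ/a = (28/13)/6 = 14/39.
Numerically: ≈ 0.35897.
(Since a = 6 > μ = 2.15385, the bound 14/39 is < 1 and informative.)

P[X ≥ 6] ≤ 14/39 ≈ 0.35897.


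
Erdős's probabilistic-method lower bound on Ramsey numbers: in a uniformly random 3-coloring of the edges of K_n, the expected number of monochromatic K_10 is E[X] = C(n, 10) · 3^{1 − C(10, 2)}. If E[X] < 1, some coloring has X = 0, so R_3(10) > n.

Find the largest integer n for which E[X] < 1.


We need C(n, 10) · 3^{1 − 45} < 1, i.e. C(n, 10) < 3^{45 − 1} = 984770902183611232881.
Check values of n near the boundary:
  n = 572: C(572, 10) = 954640815642161682606; 954640815642161682606 < 984770902183611232881? YES
  n = 573: C(573, 10) = 971597135635805762226; 971597135635805762226 < 984770902183611232881? YES
  n = 574: C(574, 10) = 988824035203816502691; 988824035203816502691 < 984770902183611232881? NO
  n = 575: C(575, 10) = 1006325345561406175305; 1006325345561406175305 < 984770902183611232881? NO
  n = 576: C(576, 10) = 1024104945306307344480; 1024104945306307344480 < 984770902183611232881? NO
The largest n with C(n, 10) < 984770902183611232881 is n = 573 (where E[X] = 35985079097622435638/36472996377170786403 ≈ 0.9866225). Hence R_3(10) > 573, i.e. R_3(10) ≥ 574.

Largest n = 573; hence R_3(10) > 573.


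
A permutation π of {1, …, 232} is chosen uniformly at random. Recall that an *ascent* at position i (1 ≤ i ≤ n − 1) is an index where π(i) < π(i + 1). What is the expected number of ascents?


Write X = Σ X_I over i = 1, …, 231, with X_I the indicator of one ascent.
There are 231 indicators.
For each fixed i, the pair (π(i), π(i+1)) is a uniformly random ordered pair of distinct values from {1, …, 232}; by symmetry P[π(i) < π(i+1)] = 1/2.
By linearity: E[X] = 231 · (1/2) = (232 − 1) · (1/2) = 231/2 ≈ 115.5000.

E[X] = 231/2 = 115.5000.


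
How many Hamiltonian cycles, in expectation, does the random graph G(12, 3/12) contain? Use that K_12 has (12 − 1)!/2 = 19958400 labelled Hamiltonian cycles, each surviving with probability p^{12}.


K_12 has (12 − 1)!/2 = 19958400 labelled Hamiltonian cycles.
For each such Hamiltonian cycle H, let X_H = 1 if all 12 edges of H are present in G. Then P[X_H = 1] = p^{12} = (1/4)^{12} = 1/16777216.
By linearity of expectation: E[X] = Σ_H E[X_H] = 19958400 · p^{12} = 19958400 · 1/16777216 = 155925/131072.
Numerically: E[X] ≈ 1.19.

E[X] = 19958400 · (1/4)^{12} = 155925/131072 ≈ 1.19.


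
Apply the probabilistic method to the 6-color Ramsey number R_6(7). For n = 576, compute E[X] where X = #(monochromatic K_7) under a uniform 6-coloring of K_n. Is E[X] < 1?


E[X] = C(576, 7) · 6^{1 − 21} = 4023771393470400 · 6^{−20} = 4023771393470400/3656158440062976.
As a reduced fraction: E[X] = 6985714224775/6347497291776 ≈ 1.10055.
Is E[X] < 1? NO.
Since E[X] ≥ 1, the first-moment bound is inconclusive at n = 576; it does NOT by itself certify R_6(7) > 576.

E[X] = 6985714224775/6347497291776 ≈ 1.10055; E[X] ≥ 1; first-moment method inconclusive here.


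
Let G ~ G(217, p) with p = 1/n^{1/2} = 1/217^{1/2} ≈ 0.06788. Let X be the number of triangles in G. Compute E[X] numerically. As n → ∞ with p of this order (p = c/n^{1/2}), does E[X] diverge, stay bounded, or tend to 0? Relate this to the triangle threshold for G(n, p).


Number of potential triangles: C(217, 3) = 1679580.
Each occurs with probability p³ ≈ (0.06788)³ ≈ 3.128314e-04.
By linearity: E[X] = C(217, 3)·p³ ≈ 1679580 · 3.128314e-04 ≈ 525.4254.
Since α = 1/2 < 1, p = c/n^{1/2} ≫ 1/n is above the triangle threshold p ~ 1/n. Asymptotically E[X] ~ (c³/6)·n^{3(1−α)} = (1³/6)·n^{1.5} → ∞; triangles are abundant w.h.p.

E[X] ≈ 525.4254; in regime p = Θ(1/n^{1/2}) E[X] diverges (above the triangle threshold p ~ 1/n).


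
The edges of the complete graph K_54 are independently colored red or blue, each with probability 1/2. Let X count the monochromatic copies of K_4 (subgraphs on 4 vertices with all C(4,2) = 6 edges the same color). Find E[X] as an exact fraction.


Let X = Σ_S X_S over the C(54, 4) = 316251 subsets S of size 4, where X_S = 1 if the K_4 on S is monochromatic.
For a fixed S, the K_4 on S has C(4, 2) = 6 edges. P[all 6 edges red] = (1/2)^6, and likewise for blue, so P[monochromatic] = 2·(1/2)^6 = 2^{1 − 6} = 1/32.
By linearity: E[X] = C(54, 4) · 2^{1 − 6} = 316251 · 1/32 = 316251/32.
Numerically: E[X] ≈ 9882.843750.

E[X] = C(54,4)·2^(1−C(4,2)) = 316251/32 ≈ 9882.843750.


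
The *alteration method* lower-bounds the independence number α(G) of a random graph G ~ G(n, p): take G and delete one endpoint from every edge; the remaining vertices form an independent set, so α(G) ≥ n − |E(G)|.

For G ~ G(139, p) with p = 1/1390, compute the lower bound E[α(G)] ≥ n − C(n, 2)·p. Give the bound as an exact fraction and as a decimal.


E[|E(G)|] = C(139, 2)·p = 9591 · (1/1390) = 69/10.
E[α(G)] ≥ n − E[|E(G)|] = 139 − 69/10 = 1321/10.
Numerically: ≈ 132.1000.
(This is only a lower bound; the true E[α(G)] may be larger.)

E[α(G)] ≥ 1321/10 ≈ 132.1000.


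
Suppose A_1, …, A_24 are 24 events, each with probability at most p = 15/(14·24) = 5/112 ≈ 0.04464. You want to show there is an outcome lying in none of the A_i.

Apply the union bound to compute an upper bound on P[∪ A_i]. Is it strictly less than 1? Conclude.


Union bound: P[∪_{i=1}^{24} A_i] ≤ Σ_i P[A_i] ≤ 24·p = 24·(5/112) = 15/14.
Numerically: 15/14 ≈ 1.07143.
Is 15/14 < 1? NO.
Since the bound 15/14 is ≥ 1, the union bound is uninformative here; it does NOT by itself certify existence.

24·p = 15/14 ≈ 1.07143; existence NOT certified by the union bound.


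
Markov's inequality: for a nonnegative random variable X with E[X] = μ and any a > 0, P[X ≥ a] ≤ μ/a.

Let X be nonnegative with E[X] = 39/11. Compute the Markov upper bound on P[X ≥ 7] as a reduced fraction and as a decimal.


μ = E[X] = 39/11, a = 7.
Markov: P[X ≥ 7] ≤ μ/a = (39/11)/7 = 39/77.
Numerically: ≈ 0.506.
(Since a = 7 > μ = 3.545, the bound 39/77 is < 1 and informative.)

P[X ≥ 7] ≤ 39/77 ≈ 0.506.


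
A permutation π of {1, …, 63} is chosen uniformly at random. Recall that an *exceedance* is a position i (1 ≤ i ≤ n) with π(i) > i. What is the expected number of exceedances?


Write X = Σ_{i=1}^{63} X_i, where X_i = 1_{π(i) > i}.
For each fixed i, π(i) is uniform over {1, …, 63} (marginal of a uniform permutation), so P[π(i) > i] = (n − i)/n. Summing: Σ_{i=1}^{63} (n − i)/n = (0 + 1 + … + 62)/63 = 63(63 − 1)/(2·63) = (63 − 1)/2.
Hence E[X] = Σ_{i=1}^{63} (63 − i)/63 = 31 ≈ 31.0000.

E[X] = 31 = 31.0000.


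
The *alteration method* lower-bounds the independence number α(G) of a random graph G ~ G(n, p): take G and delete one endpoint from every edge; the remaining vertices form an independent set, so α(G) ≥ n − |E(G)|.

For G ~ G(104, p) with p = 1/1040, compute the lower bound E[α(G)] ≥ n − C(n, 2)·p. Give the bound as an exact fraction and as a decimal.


E[|E(G)|] = C(104, 2)·p = 5356 · (1/1040) = 103/20.
E[α(G)] ≥ n − E[|E(G)|] = 104 − 103/20 = 1977/20.
Numerically: ≈ 98.850.
(This is only a lower bound; the true E[α(G)] may be larger.)

E[α(G)] ≥ 1977/20 ≈ 98.850.
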